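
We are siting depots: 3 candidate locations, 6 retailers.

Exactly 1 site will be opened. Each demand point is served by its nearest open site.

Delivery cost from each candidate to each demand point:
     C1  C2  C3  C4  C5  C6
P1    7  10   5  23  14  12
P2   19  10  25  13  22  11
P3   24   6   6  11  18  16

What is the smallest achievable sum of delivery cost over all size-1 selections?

Open {P1}.
  C1→P1 7, C2→P1 10, C3→P1 5, C4→P1 23, C5→P1 14, C6→P1 12  ⇒ total 71.
Compare {P3}: total 81.
Compare {P2}: total 100.

71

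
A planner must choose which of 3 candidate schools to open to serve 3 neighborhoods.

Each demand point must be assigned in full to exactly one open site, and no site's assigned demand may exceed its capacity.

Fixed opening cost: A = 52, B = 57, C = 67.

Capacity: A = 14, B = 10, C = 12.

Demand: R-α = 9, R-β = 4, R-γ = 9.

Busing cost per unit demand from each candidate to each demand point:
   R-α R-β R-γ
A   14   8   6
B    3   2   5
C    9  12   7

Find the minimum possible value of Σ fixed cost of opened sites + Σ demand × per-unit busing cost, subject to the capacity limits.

222

Open {A, B}; cheapest assignment that respects the capacities:
  A (cap 14, load 13): R-β, R-γ — cost 4×8 + 9×6 = 86
  B (cap 10, load 9): R-α — cost 9×3 = 27
  Shipping 113, fixed 109 → total 222.
  Any other capacity-feasible assignment to {A, B} ships for at least 113.
Compare {A, C}: its best feasible assignment gives total 286.
Compare {A, B, C}: its best feasible assignment gives total 289.
Every other set of open sites that can feasibly serve all demand totals ≥ 286 even under its best assignment. Minimum: 222.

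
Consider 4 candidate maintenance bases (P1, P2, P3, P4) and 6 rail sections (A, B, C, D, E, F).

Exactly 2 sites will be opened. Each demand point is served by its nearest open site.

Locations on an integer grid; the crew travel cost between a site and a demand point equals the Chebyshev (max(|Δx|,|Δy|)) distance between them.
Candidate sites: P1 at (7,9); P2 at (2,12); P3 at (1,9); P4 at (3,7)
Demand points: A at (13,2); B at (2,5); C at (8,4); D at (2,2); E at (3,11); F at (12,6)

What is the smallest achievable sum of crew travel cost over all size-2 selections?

28

Open {P1, P4}.
  A→P1 7, B→P4 2, C→P1 5, D→P4 5, E→P1 4, F→P1 5  ⇒ total 28.
Compare {P1, P2}: total 30.
Compare {P1, P3}: total 30.
No size-2 selection does better; minimum is 28.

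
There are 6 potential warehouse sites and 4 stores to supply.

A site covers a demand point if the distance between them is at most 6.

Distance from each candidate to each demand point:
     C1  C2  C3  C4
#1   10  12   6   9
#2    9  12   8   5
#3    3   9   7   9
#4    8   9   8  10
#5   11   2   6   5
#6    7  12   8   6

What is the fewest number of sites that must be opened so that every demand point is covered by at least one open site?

2

Coverage sets (demand points within 6 of each site):
  #1: {C3}
  #2: {C4}
  #3: {C1}
  #4: {}
  #5: {C2, C3, C4}
  #6: {C4}
No single site covers all 4 demand points.
But {#3, #5} covers everything, so the minimum is 2.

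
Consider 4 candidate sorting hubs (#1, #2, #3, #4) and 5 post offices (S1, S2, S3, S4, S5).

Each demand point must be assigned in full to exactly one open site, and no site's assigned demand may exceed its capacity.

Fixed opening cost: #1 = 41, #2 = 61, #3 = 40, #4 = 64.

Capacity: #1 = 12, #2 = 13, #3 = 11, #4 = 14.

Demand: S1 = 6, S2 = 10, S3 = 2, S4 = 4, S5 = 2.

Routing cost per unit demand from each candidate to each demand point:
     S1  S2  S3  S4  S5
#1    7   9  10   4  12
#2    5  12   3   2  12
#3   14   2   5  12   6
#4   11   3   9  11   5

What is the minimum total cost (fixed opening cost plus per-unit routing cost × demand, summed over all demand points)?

Open {#2, #4}; cheapest assignment that respects the capacities:
  #2 (cap 13, load 12): S1, S3, S4 — cost 6×5 + 2×3 + 4×2 = 44
  #4 (cap 14, load 12): S2, S5 — cost 10×3 + 2×5 = 40
  Shipping 84, fixed 125 → total 209.
  Any other capacity-feasible assignment to {#2, #4} ships for at least 84.
Compare {#1, #4}: its best feasible assignment gives total 221.
Compare {#1, #2, #3}: its best feasible assignment gives total 230.
Every other set of open sites that can feasibly serve all demand totals ≥ 221 even under its best assignment. Minimum: 209.

209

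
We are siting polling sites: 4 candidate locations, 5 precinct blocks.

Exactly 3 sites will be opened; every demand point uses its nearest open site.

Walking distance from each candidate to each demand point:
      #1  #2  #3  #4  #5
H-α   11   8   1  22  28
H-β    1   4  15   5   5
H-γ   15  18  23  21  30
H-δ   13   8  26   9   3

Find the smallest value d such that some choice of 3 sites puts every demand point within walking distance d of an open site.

5

Open {H-α, H-β, H-γ}.
  Farthest demand point is #4 at walking distance 5 (to H-β); all others are ≤ 5.
With {H-α, H-β, H-δ} the worst case is 5.
With {H-α, H-γ, H-δ} the worst case is 11.
No size-3 selection achieves below 5.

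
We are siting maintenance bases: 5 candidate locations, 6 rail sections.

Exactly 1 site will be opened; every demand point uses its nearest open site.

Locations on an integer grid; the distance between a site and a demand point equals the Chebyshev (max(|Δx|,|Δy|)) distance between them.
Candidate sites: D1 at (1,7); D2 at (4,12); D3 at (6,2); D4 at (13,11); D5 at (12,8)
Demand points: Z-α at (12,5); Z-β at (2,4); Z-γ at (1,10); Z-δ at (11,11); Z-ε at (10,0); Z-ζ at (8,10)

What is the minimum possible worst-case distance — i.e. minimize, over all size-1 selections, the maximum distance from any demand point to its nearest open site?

Open {D3}.
  Farthest demand point is Z-δ at distance 9 (to D3); all others are ≤ 9.
With {D1} the worst case is 11.
With {D5} the worst case is 11.
No size-1 selection achieves below 9.

9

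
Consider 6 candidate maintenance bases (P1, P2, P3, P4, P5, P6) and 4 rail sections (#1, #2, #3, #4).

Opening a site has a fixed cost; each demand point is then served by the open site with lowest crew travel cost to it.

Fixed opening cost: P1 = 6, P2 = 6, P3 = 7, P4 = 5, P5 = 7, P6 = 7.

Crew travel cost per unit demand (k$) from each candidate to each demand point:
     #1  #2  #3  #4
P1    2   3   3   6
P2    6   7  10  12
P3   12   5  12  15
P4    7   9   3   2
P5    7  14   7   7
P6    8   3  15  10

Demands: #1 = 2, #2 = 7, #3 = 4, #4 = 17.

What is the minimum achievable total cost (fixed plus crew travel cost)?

82

Open {P1, P4}: assign each demand point to its cheapest open site.
  #1→P1 2×2=4, #2→P1 7×3=21, #3→P1 4×3=12, #4→P4 17×2=34
  crew travel cost 71, fixed 11 → total 82.
Compare {P1, P2, P4}: crew travel cost 71 + fixed 17 = 88.
Compare {P1, P3, P4}: crew travel cost 71 + fixed 18 = 89.
Compare {P1, P4, P5}: crew travel cost 71 + fixed 18 = 89.
All other subsets cost ≥ 88. Minimum total cost: 82.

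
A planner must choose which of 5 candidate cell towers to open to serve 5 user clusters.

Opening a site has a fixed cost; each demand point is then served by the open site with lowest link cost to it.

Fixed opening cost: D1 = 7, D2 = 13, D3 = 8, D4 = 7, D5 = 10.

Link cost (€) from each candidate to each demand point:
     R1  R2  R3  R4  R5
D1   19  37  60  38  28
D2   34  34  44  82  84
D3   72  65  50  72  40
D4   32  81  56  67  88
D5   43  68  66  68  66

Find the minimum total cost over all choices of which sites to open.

Open {D1, D2}: assign each demand point to its cheapest open site.
  R1→D1 19, R2→D2 34, R3→D2 44, R4→D1 38, R5→D1 28
  link cost 163, fixed 20 → total 183.
Compare {D1, D3}: link cost 172 + fixed 15 = 187.
Compare {D1}: link cost 182 + fixed 7 = 189.
Compare {D1, D2, D4}: link cost 163 + fixed 27 = 190.
All other subsets cost ≥ 187. Minimum total cost: 183.

183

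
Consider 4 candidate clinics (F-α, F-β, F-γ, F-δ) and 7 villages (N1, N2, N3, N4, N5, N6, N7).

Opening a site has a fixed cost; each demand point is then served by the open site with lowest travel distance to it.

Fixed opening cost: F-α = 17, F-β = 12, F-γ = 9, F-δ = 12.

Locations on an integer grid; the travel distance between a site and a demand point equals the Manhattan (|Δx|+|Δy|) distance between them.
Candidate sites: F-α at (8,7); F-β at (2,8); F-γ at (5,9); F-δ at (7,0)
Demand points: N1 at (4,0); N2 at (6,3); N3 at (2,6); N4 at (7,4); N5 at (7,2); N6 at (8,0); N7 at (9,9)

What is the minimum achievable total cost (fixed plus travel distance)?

Open {F-γ, F-δ}: assign each demand point to its cheapest open site.
  N1→F-δ 3, N2→F-δ 4, N3→F-γ 6, N4→F-δ 4, N5→F-δ 2, N6→F-δ 1, N7→F-γ 4
  travel distance 24, fixed 21 → total 45.
Compare {F-δ}: travel distance 36 + fixed 12 = 48.
Compare {F-β, F-δ}: travel distance 24 + fixed 24 = 48.
Compare {F-α, F-δ}: travel distance 24 + fixed 29 = 53.
All other subsets cost ≥ 48. Minimum total cost: 45.

45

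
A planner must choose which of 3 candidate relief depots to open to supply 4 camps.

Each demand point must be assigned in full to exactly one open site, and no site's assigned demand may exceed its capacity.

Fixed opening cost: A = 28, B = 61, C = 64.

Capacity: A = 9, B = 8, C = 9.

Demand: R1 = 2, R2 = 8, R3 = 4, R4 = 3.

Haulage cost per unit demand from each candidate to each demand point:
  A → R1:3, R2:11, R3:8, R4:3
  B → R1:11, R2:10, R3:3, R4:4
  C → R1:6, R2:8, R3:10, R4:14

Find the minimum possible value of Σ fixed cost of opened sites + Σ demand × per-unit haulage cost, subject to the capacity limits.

Open {A, C}; cheapest assignment that respects the capacities:
  A (cap 9, load 9): R1, R3, R4 — cost 2×3 + 4×8 + 3×3 = 47
  C (cap 9, load 8): R2 — cost 8×8 = 64
  Shipping 111, fixed 92 → total 203.
  Any other capacity-feasible assignment to {A, C} ships for at least 111.
Compare {A, B}: its best feasible assignment gives total 216.
Compare {A, B, C}: its best feasible assignment gives total 244.
Every other set of open sites that can feasibly serve all demand totals ≥ 216 even under its best assignment. Minimum: 203.

203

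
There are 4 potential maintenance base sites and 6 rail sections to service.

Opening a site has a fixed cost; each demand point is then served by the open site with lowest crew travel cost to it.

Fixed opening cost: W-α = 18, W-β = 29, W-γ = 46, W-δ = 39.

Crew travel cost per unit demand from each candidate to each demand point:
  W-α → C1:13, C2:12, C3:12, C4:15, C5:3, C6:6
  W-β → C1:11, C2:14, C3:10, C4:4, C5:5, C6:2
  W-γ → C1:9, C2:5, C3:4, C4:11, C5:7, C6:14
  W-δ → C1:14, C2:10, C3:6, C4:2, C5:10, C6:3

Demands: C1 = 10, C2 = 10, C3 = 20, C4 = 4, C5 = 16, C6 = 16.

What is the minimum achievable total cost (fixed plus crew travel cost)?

409

Open {W-α, W-β, W-γ}: assign each demand point to its cheapest open site.
  C1→W-γ 10×9=90, C2→W-γ 10×5=50, C3→W-γ 20×4=80, C4→W-β 4×4=16, C5→W-α 16×3=48, C6→W-β 16×2=32
  crew travel cost 316, fixed 93 → total 409.
Compare {W-β, W-γ}: crew travel cost 348 + fixed 75 = 423.
Compare {W-α, W-γ, W-δ}: crew travel cost 324 + fixed 103 = 427.
Compare {W-α, W-β, W-γ, W-δ}: crew travel cost 308 + fixed 132 = 440.
All other subsets cost ≥ 423. Minimum total cost: 409.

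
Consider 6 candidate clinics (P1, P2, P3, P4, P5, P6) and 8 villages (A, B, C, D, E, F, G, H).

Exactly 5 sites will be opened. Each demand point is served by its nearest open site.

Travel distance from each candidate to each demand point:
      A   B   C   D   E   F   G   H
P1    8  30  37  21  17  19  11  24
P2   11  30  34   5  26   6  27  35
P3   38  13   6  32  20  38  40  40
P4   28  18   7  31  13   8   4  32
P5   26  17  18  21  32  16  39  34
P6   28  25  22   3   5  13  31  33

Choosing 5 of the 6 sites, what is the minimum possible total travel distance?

Open {P1, P2, P3, P4, P6}.
  A→P1 8, B→P3 13, C→P3 6, D→P6 3, E→P6 5, F→P2 6, G→P4 4, H→P1 24  ⇒ total 69.
Compare {P1, P3, P4, P5, P6}: total 71.
Compare {P1, P2, P4, P5, P6}: total 74.
No size-5 selection does better; minimum is 69.

69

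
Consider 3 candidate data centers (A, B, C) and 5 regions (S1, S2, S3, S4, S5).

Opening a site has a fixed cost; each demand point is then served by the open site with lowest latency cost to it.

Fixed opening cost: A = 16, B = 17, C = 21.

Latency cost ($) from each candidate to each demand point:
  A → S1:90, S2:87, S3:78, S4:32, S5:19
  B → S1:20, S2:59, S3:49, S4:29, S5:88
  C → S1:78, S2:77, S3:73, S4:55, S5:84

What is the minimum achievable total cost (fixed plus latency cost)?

209

Open {A, B}: assign each demand point to its cheapest open site.
  S1→B 20, S2→B 59, S3→B 49, S4→B 29, S5→A 19
  latency cost 176, fixed 33 → total 209.
Compare {A, B, C}: latency cost 176 + fixed 54 = 230.
Compare {B}: latency cost 245 + fixed 17 = 262.
Compare {B, C}: latency cost 241 + fixed 38 = 279.
All other subsets cost ≥ 230. Minimum total cost: 209.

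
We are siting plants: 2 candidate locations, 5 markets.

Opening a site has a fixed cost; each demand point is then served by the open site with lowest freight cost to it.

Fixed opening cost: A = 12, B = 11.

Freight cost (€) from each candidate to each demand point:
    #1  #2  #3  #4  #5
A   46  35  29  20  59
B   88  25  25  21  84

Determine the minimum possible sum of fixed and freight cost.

198

Open {A, B}: assign each demand point to its cheapest open site.
  #1→A 46, #2→B 25, #3→B 25, #4→A 20, #5→A 59
  freight cost 175, fixed 23 → total 198.
Compare {A}: freight cost 189 + fixed 12 = 201.
Compare {B}: freight cost 243 + fixed 11 = 254.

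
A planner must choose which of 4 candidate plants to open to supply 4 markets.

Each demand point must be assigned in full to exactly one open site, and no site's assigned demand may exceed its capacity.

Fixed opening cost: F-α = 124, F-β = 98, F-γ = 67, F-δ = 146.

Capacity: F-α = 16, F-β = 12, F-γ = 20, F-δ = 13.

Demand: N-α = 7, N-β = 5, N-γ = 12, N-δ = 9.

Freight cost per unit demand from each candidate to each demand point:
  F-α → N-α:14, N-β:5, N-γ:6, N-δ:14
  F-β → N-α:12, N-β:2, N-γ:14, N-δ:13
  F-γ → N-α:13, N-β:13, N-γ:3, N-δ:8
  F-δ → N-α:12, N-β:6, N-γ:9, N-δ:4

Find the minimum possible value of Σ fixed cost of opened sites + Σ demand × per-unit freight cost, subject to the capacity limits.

469

Open {F-α, F-γ}; cheapest assignment that respects the capacities:
  F-α (cap 16, load 14): N-β, N-δ — cost 5×5 + 9×14 = 151
  F-γ (cap 20, load 19): N-α, N-γ — cost 7×13 + 12×3 = 127
  Shipping 278, fixed 191 → total 469.
  Any other capacity-feasible assignment to {F-α, F-γ} ships for at least 278.
Compare {F-β, F-γ, F-δ}: its best feasible assignment gives total 477.
Compare {F-α, F-γ, F-δ}: its best feasible assignment gives total 525.
Every other set of open sites that can feasibly serve all demand totals ≥ 477 even under its best assignment. Minimum: 469.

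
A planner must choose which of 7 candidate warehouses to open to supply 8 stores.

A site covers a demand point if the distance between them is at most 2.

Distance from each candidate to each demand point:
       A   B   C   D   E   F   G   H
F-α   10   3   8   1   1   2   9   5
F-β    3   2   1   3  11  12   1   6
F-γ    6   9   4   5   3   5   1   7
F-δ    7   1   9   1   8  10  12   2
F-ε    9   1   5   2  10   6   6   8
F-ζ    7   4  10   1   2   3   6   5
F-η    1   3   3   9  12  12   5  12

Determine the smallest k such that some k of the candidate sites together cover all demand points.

4

Coverage sets (demand points within 2 of each site):
  F-α: {D, E, F}
  F-β: {B, C, G}
  F-γ: {G}
  F-δ: {B, D, H}
  F-ε: {B, D}
  F-ζ: {D, E}
  F-η: {A}
No 3 sites suffice: every size-3 union leaves at least one demand point uncovered.
But {F-α, F-β, F-δ, F-η} covers everything, so the minimum is 4.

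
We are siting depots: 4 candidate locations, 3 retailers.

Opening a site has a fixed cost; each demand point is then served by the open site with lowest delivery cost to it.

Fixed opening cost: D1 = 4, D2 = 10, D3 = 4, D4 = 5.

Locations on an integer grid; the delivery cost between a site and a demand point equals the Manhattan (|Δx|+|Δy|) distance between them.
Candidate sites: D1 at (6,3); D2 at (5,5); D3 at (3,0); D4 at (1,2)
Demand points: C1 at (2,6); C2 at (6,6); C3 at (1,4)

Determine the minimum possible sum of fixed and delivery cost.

Open {D1, D4}: assign each demand point to its cheapest open site.
  C1→D4 5, C2→D1 3, C3→D4 2
  delivery cost 10, fixed 9 → total 19.
Compare {D1}: delivery cost 16 + fixed 4 = 20.
Compare {D2}: delivery cost 11 + fixed 10 = 21.
Compare {D4}: delivery cost 16 + fixed 5 = 21.
All other subsets cost ≥ 20. Minimum total cost: 19.

19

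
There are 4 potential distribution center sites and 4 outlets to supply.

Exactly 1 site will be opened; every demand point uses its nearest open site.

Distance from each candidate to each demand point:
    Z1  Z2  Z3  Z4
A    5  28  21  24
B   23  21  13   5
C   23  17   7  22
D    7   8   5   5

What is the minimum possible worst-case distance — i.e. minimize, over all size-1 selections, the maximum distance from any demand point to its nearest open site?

8

Open {D}.
  Farthest demand point is Z2 at distance 8 (to D); all others are ≤ 8.
With {B} the worst case is 23.
With {C} the worst case is 23.
No size-1 selection achieves below 8.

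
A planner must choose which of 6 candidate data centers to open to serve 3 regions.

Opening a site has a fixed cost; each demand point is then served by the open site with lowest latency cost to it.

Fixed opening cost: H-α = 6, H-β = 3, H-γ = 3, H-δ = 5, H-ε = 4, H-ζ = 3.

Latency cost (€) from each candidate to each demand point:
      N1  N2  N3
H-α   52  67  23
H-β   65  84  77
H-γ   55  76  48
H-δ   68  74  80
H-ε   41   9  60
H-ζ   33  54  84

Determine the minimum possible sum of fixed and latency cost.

Open {H-α, H-ε, H-ζ}: assign each demand point to its cheapest open site.
  N1→H-ζ 33, N2→H-ε 9, N3→H-α 23
  latency cost 65, fixed 13 → total 78.
Compare {H-α, H-β, H-ε, H-ζ}: latency cost 65 + fixed 16 = 81.
Compare {H-α, H-γ, H-ε, H-ζ}: latency cost 65 + fixed 16 = 81.
Compare {H-α, H-ε}: latency cost 73 + fixed 10 = 83.
All other subsets cost ≥ 81. Minimum total cost: 78.

78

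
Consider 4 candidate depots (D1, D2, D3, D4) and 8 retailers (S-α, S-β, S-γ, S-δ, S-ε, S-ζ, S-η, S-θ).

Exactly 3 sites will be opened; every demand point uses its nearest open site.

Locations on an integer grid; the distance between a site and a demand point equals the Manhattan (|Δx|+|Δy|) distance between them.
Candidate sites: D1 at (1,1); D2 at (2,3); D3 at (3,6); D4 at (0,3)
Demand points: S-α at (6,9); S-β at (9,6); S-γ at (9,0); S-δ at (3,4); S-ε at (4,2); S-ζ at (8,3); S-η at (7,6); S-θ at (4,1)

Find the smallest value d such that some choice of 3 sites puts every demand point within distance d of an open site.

9

Open {D1, D2, D3}.
  Farthest demand point is S-γ at distance 9 (to D1); all others are ≤ 9.
With {D1, D3, D4} the worst case is 9.
With {D1, D2, D4} the worst case is 10.
No size-3 selection achieves below 9.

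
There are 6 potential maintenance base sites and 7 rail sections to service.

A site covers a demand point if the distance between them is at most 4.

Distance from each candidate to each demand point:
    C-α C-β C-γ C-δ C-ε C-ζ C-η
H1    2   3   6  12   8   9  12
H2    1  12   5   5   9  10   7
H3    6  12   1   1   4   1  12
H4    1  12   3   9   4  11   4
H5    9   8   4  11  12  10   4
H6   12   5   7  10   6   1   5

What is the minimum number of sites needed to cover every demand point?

Coverage sets (demand points within 4 of each site):
  H1: {C-α, C-β}
  H2: {C-α}
  H3: {C-γ, C-δ, C-ε, C-ζ}
  H4: {C-α, C-γ, C-ε, C-η}
  H5: {C-γ, C-η}
  H6: {C-ζ}
No 2 sites suffice: every size-2 union leaves at least one demand point uncovered.
But {H1, H3, H4} covers everything, so the minimum is 3.

3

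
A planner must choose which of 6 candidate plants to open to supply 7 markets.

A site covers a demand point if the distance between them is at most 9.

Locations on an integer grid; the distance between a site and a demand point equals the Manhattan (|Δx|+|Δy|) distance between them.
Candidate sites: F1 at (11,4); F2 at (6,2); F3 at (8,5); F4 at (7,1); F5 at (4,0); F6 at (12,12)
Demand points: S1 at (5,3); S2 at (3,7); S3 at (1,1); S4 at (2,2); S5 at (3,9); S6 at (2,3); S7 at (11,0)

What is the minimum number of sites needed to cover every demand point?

Coverage sets (demand points within 9 of each site):
  F1: {S1, S7}
  F2: {S1, S2, S3, S4, S6, S7}
  F3: {S1, S2, S4, S5, S6, S7}
  F4: {S1, S3, S4, S6, S7}
  F5: {S1, S2, S3, S4, S6, S7}
  F6: {}
No single site covers all 7 demand points.
But {F2, F3} covers everything, so the minimum is 2.

2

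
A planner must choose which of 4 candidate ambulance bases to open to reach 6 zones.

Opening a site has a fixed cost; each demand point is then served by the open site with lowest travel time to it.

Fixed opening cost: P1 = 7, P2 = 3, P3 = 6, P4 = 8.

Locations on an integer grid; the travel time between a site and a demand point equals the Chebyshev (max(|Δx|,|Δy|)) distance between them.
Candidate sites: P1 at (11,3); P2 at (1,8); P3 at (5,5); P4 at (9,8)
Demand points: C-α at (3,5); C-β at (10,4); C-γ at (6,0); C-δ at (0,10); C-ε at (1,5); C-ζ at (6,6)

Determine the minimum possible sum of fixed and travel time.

27

Open {P2, P3}: assign each demand point to its cheapest open site.
  C-α→P3 2, C-β→P3 5, C-γ→P3 5, C-δ→P2 2, C-ε→P2 3, C-ζ→P3 1
  travel time 18, fixed 9 → total 27.
Compare {P3}: travel time 22 + fixed 6 = 28.
Compare {P1, P2}: travel time 19 + fixed 10 = 29.
Compare {P1, P2, P3}: travel time 14 + fixed 16 = 30.
All other subsets cost ≥ 28. Minimum total cost: 27.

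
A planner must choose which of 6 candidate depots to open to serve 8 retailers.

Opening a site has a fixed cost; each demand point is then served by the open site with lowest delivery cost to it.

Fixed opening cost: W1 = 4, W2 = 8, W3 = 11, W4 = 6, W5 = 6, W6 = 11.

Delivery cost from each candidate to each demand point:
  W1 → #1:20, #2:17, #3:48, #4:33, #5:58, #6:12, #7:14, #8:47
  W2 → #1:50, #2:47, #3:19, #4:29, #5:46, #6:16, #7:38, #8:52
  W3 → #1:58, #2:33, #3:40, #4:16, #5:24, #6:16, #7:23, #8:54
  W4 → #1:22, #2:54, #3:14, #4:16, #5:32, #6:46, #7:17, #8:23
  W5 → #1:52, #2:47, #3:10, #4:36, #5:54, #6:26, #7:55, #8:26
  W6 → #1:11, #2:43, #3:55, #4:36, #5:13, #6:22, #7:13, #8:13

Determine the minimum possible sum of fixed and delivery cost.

Open {W1, W4, W6}: assign each demand point to its cheapest open site.
  #1→W6 11, #2→W1 17, #3→W4 14, #4→W4 16, #5→W6 13, #6→W1 12, #7→W6 13, #8→W6 13
  delivery cost 109, fixed 21 → total 130.
Compare {W1, W4, W5, W6}: delivery cost 105 + fixed 27 = 132.
Compare {W1, W3, W5, W6}: delivery cost 105 + fixed 32 = 137.
Compare {W1, W2, W4, W6}: delivery cost 109 + fixed 29 = 138.
All other subsets cost ≥ 132. Minimum total cost: 130.

130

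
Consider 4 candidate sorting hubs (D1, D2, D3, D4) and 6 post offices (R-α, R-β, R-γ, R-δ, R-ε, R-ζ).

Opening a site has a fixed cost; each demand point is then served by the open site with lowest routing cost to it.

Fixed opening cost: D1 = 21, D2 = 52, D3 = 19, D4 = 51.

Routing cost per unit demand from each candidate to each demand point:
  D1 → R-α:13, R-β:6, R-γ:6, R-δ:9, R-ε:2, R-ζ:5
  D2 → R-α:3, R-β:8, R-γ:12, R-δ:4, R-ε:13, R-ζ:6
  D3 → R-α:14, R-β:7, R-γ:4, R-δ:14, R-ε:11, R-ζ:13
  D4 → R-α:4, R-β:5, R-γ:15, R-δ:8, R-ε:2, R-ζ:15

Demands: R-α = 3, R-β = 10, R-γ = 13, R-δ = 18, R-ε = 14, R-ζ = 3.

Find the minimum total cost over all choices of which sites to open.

328

Open {D1, D2, D3}: assign each demand point to its cheapest open site.
  R-α→D2 3×3=9, R-β→D1 10×6=60, R-γ→D3 13×4=52, R-δ→D2 18×4=72, R-ε→D1 14×2=28, R-ζ→D1 3×5=15
  routing cost 236, fixed 92 → total 328.
Compare {D1, D2}: routing cost 262 + fixed 73 = 335.
Compare {D2, D3, D4}: routing cost 229 + fixed 122 = 351.
Compare {D1, D2, D3, D4}: routing cost 226 + fixed 143 = 369.
All other subsets cost ≥ 335. Minimum total cost: 328.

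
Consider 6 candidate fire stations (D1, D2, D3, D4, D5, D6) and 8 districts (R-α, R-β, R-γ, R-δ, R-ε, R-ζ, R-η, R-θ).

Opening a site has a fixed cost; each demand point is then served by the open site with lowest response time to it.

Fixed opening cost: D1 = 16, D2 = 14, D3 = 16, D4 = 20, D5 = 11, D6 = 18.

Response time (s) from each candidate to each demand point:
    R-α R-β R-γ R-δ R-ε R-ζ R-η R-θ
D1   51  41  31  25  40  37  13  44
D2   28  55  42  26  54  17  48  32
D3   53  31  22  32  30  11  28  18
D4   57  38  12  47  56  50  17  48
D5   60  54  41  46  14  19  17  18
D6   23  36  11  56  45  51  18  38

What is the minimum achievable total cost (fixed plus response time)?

202

Open {D3, D5, D6}: assign each demand point to its cheapest open site.
  R-α→D6 23, R-β→D3 31, R-γ→D6 11, R-δ→D3 32, R-ε→D5 14, R-ζ→D3 11, R-η→D5 17, R-θ→D3 18
  response time 157, fixed 45 → total 202.
Compare {D1, D5, D6}: response time 159 + fixed 45 = 204.
Compare {D2, D5, D6}: response time 162 + fixed 43 = 205.
Compare {D1, D3, D5, D6}: response time 146 + fixed 61 = 207.
All other subsets cost ≥ 204. Minimum total cost: 202.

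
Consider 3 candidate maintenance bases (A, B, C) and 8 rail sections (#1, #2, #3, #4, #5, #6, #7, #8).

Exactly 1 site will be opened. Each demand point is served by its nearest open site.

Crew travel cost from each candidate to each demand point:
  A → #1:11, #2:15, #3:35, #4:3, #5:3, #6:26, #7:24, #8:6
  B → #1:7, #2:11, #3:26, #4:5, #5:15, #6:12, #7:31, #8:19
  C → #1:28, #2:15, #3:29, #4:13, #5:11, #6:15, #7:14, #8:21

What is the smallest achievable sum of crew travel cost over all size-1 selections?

123

Open {A}.
  #1→A 11, #2→A 15, #3→A 35, #4→A 3, #5→A 3, #6→A 26, #7→A 24, #8→A 6  ⇒ total 123.
Compare {B}: total 126.
Compare {C}: total 146.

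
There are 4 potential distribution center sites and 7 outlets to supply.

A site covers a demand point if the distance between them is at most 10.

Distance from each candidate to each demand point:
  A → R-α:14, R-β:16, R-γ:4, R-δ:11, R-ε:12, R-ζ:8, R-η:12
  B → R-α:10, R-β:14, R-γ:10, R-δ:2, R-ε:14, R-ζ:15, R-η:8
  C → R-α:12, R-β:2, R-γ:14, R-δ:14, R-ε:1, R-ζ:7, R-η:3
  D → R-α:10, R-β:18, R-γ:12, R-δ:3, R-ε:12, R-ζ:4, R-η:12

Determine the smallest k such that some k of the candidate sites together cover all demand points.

Coverage sets (demand points within 10 of each site):
  A: {R-γ, R-ζ}
  B: {R-α, R-γ, R-δ, R-η}
  C: {R-β, R-ε, R-ζ, R-η}
  D: {R-α, R-δ, R-ζ}
No single site covers all 7 demand points.
But {B, C} covers everything, so the minimum is 2.

2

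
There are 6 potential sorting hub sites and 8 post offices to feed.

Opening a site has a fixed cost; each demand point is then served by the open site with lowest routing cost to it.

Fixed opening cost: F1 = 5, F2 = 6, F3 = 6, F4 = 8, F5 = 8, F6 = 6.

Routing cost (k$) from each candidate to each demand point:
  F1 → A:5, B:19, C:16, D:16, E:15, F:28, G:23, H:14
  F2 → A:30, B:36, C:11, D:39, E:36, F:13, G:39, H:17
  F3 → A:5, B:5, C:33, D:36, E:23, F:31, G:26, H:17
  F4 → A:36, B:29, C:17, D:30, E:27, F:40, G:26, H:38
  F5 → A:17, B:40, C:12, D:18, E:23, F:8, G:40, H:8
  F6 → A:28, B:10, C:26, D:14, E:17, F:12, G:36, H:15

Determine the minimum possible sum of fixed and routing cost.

Open {F1, F3, F5}: assign each demand point to its cheapest open site.
  A→F1 5, B→F3 5, C→F5 12, D→F1 16, E→F1 15, F→F5 8, G→F1 23, H→F5 8
  routing cost 92, fixed 19 → total 111.
Compare {F1, F5, F6}: routing cost 95 + fixed 19 = 114.
Compare {F3, F5, F6}: routing cost 95 + fixed 20 = 115.
Compare {F1, F3, F5, F6}: routing cost 90 + fixed 25 = 115.
All other subsets cost ≥ 114. Minimum total cost: 111.

111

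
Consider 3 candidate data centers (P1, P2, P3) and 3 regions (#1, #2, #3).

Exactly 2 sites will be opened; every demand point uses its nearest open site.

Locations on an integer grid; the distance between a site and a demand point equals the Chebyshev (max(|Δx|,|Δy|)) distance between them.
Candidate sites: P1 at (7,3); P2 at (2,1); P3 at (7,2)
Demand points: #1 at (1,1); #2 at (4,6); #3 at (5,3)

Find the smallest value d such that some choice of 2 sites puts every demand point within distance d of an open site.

Open {P1, P2}.
  Farthest demand point is #2 at distance 3 (to P1); all others are ≤ 3.
With {P2, P3} the worst case is 4.
With {P1, P3} the worst case is 6.
No size-2 selection achieves below 3.

3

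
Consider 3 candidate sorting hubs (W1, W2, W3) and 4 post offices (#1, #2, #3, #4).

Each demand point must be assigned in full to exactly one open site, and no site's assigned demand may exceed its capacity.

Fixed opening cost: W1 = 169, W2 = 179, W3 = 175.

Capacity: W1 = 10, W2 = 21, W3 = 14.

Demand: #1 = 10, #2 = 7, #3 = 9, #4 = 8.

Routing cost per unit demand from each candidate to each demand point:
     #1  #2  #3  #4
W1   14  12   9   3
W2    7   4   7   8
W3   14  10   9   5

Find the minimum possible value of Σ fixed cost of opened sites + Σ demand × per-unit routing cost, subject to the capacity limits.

Open {W1, W2, W3}; cheapest assignment that respects the capacities:
  W1 (cap 10, load 8): #4 — cost 8×3 = 24
  W2 (cap 21, load 17): #1, #2 — cost 10×7 + 7×4 = 98
  W3 (cap 14, load 9): #3 — cost 9×9 = 81
  Shipping 203, fixed 523 → total 726.
  Any other capacity-feasible assignment to {W1, W2, W3} ships for at least 203.
Total demand is 34; every other set of sites either has combined capacity below 34 or cannot fit the demands without splitting one across sites, so {W1, W2, W3} is the only feasible choice of open sites. Minimum: 726.

726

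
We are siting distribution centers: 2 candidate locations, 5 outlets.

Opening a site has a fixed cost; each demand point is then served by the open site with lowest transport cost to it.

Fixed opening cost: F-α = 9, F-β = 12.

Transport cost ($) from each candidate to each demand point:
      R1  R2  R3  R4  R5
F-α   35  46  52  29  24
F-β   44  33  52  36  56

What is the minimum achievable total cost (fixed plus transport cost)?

194

Open {F-α, F-β}: assign each demand point to its cheapest open site.
  R1→F-α 35, R2→F-β 33, R3→F-α 52, R4→F-α 29, R5→F-α 24
  transport cost 173, fixed 21 → total 194.
Compare {F-α}: transport cost 186 + fixed 9 = 195.
Compare {F-β}: transport cost 221 + fixed 12 = 233.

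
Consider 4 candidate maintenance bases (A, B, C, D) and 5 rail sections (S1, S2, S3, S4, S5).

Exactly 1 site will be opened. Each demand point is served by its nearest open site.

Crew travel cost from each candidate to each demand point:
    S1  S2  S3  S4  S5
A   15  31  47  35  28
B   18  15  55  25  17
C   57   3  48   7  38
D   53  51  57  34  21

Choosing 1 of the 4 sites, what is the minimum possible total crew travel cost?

130

Open {B}.
  S1→B 18, S2→B 15, S3→B 55, S4→B 25, S5→B 17  ⇒ total 130.
Compare {C}: total 153.
Compare {A}: total 156.
No size-1 selection does better; minimum is 130.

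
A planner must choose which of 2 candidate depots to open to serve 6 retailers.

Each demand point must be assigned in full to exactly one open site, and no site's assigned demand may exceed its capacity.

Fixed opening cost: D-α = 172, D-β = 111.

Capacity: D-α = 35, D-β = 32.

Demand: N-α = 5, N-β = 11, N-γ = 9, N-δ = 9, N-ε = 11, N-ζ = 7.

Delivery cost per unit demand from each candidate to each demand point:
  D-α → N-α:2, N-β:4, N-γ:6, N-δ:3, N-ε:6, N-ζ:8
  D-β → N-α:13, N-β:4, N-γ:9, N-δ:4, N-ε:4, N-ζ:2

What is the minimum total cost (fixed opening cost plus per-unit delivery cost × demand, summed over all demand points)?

476

Open {D-α, D-β}; cheapest assignment that respects the capacities:
  D-α (cap 35, load 34): N-α, N-β, N-γ, N-δ — cost 5×2 + 11×4 + 9×6 + 9×3 = 135
  D-β (cap 32, load 18): N-ε, N-ζ — cost 11×4 + 7×2 = 58
  Shipping 193, fixed 283 → total 476.
  Any other capacity-feasible assignment to {D-α, D-β} ships for at least 193.
Total demand is 52 and no other set of sites has combined capacity ≥ 52, so {D-α, D-β} is the only feasible choice of open sites. Minimum: 476.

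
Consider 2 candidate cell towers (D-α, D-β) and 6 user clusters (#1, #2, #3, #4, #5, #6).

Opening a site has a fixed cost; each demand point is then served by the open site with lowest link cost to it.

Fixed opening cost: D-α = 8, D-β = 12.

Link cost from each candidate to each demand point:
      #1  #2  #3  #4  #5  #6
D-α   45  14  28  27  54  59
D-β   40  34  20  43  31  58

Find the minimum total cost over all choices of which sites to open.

210

Open {D-α, D-β}: assign each demand point to its cheapest open site.
  #1→D-β 40, #2→D-α 14, #3→D-β 20, #4→D-α 27, #5→D-β 31, #6→D-β 58
  link cost 190, fixed 20 → total 210.
Compare {D-α}: link cost 227 + fixed 8 = 235.
Compare {D-β}: link cost 226 + fixed 12 = 238.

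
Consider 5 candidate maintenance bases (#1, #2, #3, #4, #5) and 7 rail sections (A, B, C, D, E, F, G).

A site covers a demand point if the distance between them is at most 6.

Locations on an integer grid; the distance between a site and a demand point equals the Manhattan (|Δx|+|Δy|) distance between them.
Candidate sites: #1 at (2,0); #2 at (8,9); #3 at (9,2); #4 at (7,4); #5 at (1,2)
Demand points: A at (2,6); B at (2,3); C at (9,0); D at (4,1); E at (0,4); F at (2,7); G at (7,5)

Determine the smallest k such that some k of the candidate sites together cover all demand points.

2

Coverage sets (demand points within 6 of each site):
  #1: {A, B, D, E}
  #2: {G}
  #3: {C, D, G}
  #4: {B, C, D, G}
  #5: {A, B, D, E, F}
No single site covers all 7 demand points.
But {#3, #5} covers everything, so the minimum is 2.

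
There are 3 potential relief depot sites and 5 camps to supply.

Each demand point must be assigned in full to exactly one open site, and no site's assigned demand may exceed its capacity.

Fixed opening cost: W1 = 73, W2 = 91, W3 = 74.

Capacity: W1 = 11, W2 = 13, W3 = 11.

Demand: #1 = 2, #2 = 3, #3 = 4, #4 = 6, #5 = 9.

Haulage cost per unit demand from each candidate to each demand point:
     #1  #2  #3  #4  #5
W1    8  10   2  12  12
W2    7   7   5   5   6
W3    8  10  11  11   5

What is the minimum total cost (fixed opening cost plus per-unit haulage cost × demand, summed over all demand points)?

297

Open {W2, W3}; cheapest assignment that respects the capacities:
  W2 (cap 13, load 13): #2, #3, #4 — cost 3×7 + 4×5 + 6×5 = 71
  W3 (cap 11, load 11): #1, #5 — cost 2×8 + 9×5 = 61
  Shipping 132, fixed 165 → total 297.
  Any other capacity-feasible assignment to {W2, W3} ships for at least 132.
Compare {W1, W2}: its best feasible assignment gives total 356.
Compare {W1, W2, W3}: its best feasible assignment gives total 356.
Every other set of open sites that can feasibly serve all demand totals ≥ 356 even under its best assignment. Minimum: 297.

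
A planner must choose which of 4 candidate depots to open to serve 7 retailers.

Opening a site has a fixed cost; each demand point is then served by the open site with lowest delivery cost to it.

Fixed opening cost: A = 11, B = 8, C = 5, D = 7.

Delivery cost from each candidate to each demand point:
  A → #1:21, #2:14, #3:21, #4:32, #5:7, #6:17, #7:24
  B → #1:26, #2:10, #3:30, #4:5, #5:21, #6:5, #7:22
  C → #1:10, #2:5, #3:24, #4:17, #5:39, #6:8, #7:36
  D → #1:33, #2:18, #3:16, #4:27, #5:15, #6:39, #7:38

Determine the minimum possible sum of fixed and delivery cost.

98

Open {B, C, D}: assign each demand point to its cheapest open site.
  #1→C 10, #2→C 5, #3→D 16, #4→B 5, #5→D 15, #6→B 5, #7→B 22
  delivery cost 78, fixed 20 → total 98.
Compare {A, B, C}: delivery cost 75 + fixed 24 = 99.
Compare {A, B, C, D}: delivery cost 70 + fixed 31 = 101.
Compare {B, C}: delivery cost 92 + fixed 13 = 105.
All other subsets cost ≥ 99. Minimum total cost: 98.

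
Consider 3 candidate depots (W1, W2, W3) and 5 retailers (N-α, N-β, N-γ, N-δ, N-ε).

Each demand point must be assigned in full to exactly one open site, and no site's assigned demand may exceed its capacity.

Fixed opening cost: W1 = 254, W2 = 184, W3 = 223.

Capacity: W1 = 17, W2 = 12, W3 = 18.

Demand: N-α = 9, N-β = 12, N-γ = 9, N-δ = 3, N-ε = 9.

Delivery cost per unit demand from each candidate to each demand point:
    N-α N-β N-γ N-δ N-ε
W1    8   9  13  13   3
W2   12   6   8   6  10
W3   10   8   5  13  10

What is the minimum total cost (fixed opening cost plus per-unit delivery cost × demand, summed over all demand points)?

934

Open {W1, W2, W3}; cheapest assignment that respects the capacities:
  W1 (cap 17, load 12): N-δ, N-ε — cost 3×13 + 9×3 = 66
  W2 (cap 12, load 12): N-β — cost 12×6 = 72
  W3 (cap 18, load 18): N-α, N-γ — cost 9×10 + 9×5 = 135
  Shipping 273, fixed 661 → total 934.
  Any other capacity-feasible assignment to {W1, W2, W3} ships for at least 273.
Total demand is 42 and no other set of sites has combined capacity ≥ 42, so {W1, W2, W3} is the only feasible choice of open sites. Minimum: 934.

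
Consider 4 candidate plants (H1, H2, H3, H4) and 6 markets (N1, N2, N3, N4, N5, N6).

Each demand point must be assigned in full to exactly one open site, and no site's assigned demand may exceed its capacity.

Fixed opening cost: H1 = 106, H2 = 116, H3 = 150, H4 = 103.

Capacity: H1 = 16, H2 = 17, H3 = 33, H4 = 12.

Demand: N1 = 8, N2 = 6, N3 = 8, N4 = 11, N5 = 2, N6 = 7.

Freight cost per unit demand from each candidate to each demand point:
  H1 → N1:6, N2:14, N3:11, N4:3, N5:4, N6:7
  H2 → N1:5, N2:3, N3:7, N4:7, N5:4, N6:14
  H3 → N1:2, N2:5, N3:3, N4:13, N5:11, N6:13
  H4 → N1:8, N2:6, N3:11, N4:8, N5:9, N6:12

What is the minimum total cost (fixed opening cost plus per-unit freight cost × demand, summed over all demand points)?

458

Open {H1, H3}; cheapest assignment that respects the capacities:
  H1 (cap 16, load 13): N4, N5 — cost 11×3 + 2×4 = 41
  H3 (cap 33, load 29): N1, N2, N3, N6 — cost 8×2 + 6×5 + 8×3 + 7×13 = 161
  Shipping 202, fixed 256 → total 458.
  Any other capacity-feasible assignment to {H1, H3} ships for at least 202.
Compare {H2, H3}: its best feasible assignment gives total 512.
Compare {H3, H4}: its best feasible assignment gives total 524.
Every other set of open sites that can feasibly serve all demand totals ≥ 512 even under its best assignment. Minimum: 458.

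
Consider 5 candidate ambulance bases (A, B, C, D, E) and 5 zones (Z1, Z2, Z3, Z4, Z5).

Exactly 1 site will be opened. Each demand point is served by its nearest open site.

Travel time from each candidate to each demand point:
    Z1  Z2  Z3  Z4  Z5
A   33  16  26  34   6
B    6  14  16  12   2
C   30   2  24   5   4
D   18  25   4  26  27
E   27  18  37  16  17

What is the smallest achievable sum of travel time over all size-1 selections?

Open {B}.
  Z1→B 6, Z2→B 14, Z3→B 16, Z4→B 12, Z5→B 2  ⇒ total 50.
Compare {C}: total 65.
Compare {D}: total 100.
No size-1 selection does better; minimum is 50.

50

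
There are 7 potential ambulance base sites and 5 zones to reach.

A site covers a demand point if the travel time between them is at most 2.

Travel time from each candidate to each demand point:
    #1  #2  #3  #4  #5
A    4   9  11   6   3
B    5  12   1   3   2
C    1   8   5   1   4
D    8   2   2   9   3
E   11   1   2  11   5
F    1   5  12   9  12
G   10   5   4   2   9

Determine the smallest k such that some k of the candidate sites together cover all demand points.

3

Coverage sets (demand points within 2 of each site):
  A: {}
  B: {#3, #5}
  C: {#1, #4}
  D: {#2, #3}
  E: {#2, #3}
  F: {#1}
  G: {#4}
No 2 sites suffice: every size-2 union leaves at least one demand point uncovered.
But {B, C, D} covers everything, so the minimum is 3.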